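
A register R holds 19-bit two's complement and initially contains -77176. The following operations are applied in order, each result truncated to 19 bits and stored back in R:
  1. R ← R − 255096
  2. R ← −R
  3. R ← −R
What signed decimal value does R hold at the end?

Start: R = -77176 = 1101101001010001000.
R = -77176 − 255096 = -332272; wraps to 192016 = 0101110111000010000
R = −(192016) = -192016 = 1010001000111110000
R = −(-192016) = 192016 = 0101110111000010000

192016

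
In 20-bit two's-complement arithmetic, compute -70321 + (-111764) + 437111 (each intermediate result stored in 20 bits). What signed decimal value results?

-70321 + (-111764) = -182085 (11010011100010111011)
-182085 + 437111 = 255026 (00111110010000110010)

255026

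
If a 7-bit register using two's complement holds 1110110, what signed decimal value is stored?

-10

MSB is 1, so the value is negative.
Invert: 0001001. Add 1: 0001010 = 10. So the value is −10.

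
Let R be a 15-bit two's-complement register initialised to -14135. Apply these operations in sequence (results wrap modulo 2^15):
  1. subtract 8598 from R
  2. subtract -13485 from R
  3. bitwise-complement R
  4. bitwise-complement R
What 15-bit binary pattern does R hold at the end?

101101111100000

Start: R = -14135 = 100100011001001.
R = -14135 − 8598 = -22733; wraps to 10035 = 010011100110011
R = 10035 − (-13485) = 23520; wraps to -9248 = 101101111100000
R = NOT 101101111100000 = 010010000011111 = 9247
R = NOT 010010000011111 = 101101111100000 = -9248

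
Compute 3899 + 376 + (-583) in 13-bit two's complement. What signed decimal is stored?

3692

3899 + 376 = 4275 → wraps to -3917 (1000010110011)
-3917 + (-583) = -4500 → wraps to 3692 (0111001101100)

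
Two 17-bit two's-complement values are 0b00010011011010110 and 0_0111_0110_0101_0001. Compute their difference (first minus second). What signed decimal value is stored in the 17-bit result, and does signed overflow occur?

-20347; no overflow

0b00010011011010110 → 00010011011010110 = 9942 (signed)
0_0111_0110_0101_0001 → 00111011001010001 = 30289 (signed)
Subtract via negate-and-add: invert 00111011001010001 + 1 = 11000100110101111 (i.e. -30289).
  00010011011010110
+ 11000100110101111
= 11011000010000101
Result 11011000010000101: MSB = 1 → 110725 − 131072 = -20347.
Addends (after negating the subtrahend) have opposite signs, so signed overflow cannot occur.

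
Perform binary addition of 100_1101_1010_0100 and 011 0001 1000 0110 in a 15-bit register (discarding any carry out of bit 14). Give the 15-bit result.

  100110110100100
+ 011000110000110
= 111111100101010

111111100101010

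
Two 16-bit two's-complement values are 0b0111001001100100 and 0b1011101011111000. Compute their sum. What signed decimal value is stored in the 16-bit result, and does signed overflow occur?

0b0111001001100100 → 0111001001100100 = 29284 (signed)
0b1011101011111000 → 1011101011111000 = -17672 (signed)
  0111001001100100
+ 1011101011111000
= 0010110101011100  (discard carry-out 1)
Result 0010110101011100: MSB = 0 → value 11612.
Addends have opposite signs, so signed overflow cannot occur.

11612; no overflow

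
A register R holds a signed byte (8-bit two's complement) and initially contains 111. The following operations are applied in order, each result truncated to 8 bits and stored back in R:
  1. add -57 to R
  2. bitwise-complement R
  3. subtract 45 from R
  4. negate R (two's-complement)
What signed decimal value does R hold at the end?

100

Start: R = 111 = 01101111.
R = 111 + (-57) = 54 = 00110110
R = NOT 00110110 = 11001001 = -55
R = -55 − 45 = -100 = 10011100
R = −(-100) = 100 = 01100100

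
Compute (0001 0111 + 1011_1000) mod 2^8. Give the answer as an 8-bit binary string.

11001111

  00010111
+ 10111000
= 11001111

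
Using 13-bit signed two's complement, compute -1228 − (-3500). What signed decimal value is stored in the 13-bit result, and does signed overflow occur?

-1228 → 1101100110100
-3500 → 1001001010100
Subtract via negate-and-add: invert 1001001010100 + 1 = 0110110101100 (i.e. 3500).
  1101100110100
+ 0110110101100
= 0100011100000  (discard carry-out 1)
Result 0100011100000: MSB = 0 → value 2272.
Addends (after negating the subtrahend) have opposite signs, so signed overflow cannot occur.

2272; no overflow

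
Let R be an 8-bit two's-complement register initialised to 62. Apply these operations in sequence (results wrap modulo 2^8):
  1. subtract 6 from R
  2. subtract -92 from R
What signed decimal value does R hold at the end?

-108

Start: R = 62 = 00111110.
R = 62 − 6 = 56 = 00111000
R = 56 − (-92) = 148; wraps to -108 = 10010100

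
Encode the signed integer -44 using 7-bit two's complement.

1010100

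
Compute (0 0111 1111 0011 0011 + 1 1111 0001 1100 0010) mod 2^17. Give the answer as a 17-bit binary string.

  00111111100110011
+ 11111000111000010
= 00111000011110101  (discard carry-out 1)

00111000011110101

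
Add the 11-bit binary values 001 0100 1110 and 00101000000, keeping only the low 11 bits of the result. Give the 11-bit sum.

01010001110

  00101001110
+ 00101000000
= 01010001110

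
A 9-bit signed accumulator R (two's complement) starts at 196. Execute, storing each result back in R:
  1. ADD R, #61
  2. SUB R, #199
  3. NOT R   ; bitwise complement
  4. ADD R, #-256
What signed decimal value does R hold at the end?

197

Start: R = 196 = 011000100.
R = 196 + 61 = 257; wraps to -255 = 100000001
R = -255 − 199 = -454; wraps to 58 = 000111010
R = NOT 000111010 = 111000101 = -59
R = -59 + (-256) = -315; wraps to 197 = 011000101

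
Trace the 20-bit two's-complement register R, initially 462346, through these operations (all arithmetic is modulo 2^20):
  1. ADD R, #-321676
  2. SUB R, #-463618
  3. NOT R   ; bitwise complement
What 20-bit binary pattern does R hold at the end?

01101100011101111111

Start: R = 462346 = 01110000111000001010.
R = 462346 + (-321676) = 140670 = 00100010010101111110
R = 140670 − (-463618) = 604288; wraps to -444288 = 10010011100010000000
R = NOT 10010011100010000000 = 01101100011101111111 = 444287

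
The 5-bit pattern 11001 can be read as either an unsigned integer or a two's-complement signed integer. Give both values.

Unsigned: 11001 = 25.
Signed: MSB=1 → 25 − 32 = -7.

unsigned = 25, signed = -7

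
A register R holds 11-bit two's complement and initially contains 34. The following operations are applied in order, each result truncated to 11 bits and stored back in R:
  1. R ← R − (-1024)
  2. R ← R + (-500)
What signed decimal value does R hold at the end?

558

Start: R = 34 = 00000100010.
R = 34 − (-1024) = 1058; wraps to -990 = 10000100010
R = -990 + (-500) = -1490; wraps to 558 = 01000101110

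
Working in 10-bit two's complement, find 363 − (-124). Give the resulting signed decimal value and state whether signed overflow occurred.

363 → 0101101011
-124 → 1110000100
Subtract via negate-and-add: invert 1110000100 + 1 = 0001111100 (i.e. 124).
  0101101011
+ 0001111100
= 0111100111
Result 0111100111: MSB = 0 → value 487.
Both addends (after negating the subtrahend) are non-negative and so is the stored result: no signed overflow.

487; no overflow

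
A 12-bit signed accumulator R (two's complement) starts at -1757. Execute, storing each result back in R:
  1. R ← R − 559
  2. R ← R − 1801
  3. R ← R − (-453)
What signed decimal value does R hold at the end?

432

Start: R = -1757 = 100100100011.
R = -1757 − 559 = -2316; wraps to 1780 = 011011110100
R = 1780 − 1801 = -21 = 111111101011
R = -21 − (-453) = 432 = 000110110000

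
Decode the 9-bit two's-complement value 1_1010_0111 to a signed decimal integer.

-89

MSB is 1, so the value is negative.
Invert: 001011000. Add 1: 001011001 = 89. So the value is −89.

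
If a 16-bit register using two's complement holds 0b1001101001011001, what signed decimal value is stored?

-26023

MSB is 1, so the value is negative.
Unsigned reading: 39513. Subtract 2^16 = 65536: 39513 − 65536 = -26023.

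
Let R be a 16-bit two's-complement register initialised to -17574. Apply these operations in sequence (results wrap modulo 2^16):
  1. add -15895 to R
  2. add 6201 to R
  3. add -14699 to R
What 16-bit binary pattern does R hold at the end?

Start: R = -17574 = 1011101101011010.
R = -17574 + (-15895) = -33469; wraps to 32067 = 0111110101000011
R = 32067 + 6201 = 38268; wraps to -27268 = 1001010101111100
R = -27268 + (-14699) = -41967; wraps to 23569 = 0101110000010001

0101110000010001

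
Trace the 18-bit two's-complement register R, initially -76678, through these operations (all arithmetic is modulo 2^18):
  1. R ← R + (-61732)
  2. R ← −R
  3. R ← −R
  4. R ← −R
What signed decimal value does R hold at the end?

Start: R = -76678 = 101101010001111010.
R = -76678 + (-61732) = -138410; wraps to 123734 = 011110001101010110
R = −(123734) = -123734 = 100001110010101010
R = −(-123734) = 123734 = 011110001101010110
R = −(123734) = -123734 = 100001110010101010

-123734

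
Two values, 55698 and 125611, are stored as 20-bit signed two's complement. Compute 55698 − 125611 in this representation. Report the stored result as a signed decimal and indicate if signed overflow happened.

55698 → 00001101100110010010
125611 → 00011110101010101011
Subtract via negate-and-add: invert 00011110101010101011 + 1 = 11100001010101010101 (i.e. -125611).
  00001101100110010010
+ 11100001010101010101
= 11101110111011100111
Result 11101110111011100111: MSB = 1 → 978663 − 1048576 = -69913.
Addends (after negating the subtrahend) have opposite signs, so signed overflow cannot occur.

-69913; no overflow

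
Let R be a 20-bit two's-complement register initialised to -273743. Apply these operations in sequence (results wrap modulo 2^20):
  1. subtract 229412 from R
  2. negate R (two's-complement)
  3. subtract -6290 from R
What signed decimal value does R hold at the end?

509445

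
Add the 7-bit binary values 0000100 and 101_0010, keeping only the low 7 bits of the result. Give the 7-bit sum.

1010110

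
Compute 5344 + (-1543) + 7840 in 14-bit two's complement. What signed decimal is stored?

-4743

5344 + (-1543) = 3801 (00111011011001)
3801 + 7840 = 11641 → wraps to -4743 (10110101111001)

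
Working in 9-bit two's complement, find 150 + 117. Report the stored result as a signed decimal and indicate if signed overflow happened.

-245; overflow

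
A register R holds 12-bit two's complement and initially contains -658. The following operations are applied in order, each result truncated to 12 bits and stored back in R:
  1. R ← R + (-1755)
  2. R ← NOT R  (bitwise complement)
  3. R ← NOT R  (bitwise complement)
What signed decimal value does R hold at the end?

1683

Start: R = -658 = 110101101110.
R = -658 + (-1755) = -2413; wraps to 1683 = 011010010011
R = NOT 011010010011 = 100101101100 = -1684
R = NOT 100101101100 = 011010010011 = 1683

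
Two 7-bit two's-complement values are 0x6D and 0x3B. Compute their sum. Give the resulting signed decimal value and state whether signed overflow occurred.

0x6D = 1101101 = -19 (signed)
0x3B = 0111011 = 59 (signed)
  1101101
+ 0111011
= 0101000  (discard carry-out 1)
Result 0101000: MSB = 0 → value 40.
Addends have opposite signs, so signed overflow cannot occur.

40; no overflow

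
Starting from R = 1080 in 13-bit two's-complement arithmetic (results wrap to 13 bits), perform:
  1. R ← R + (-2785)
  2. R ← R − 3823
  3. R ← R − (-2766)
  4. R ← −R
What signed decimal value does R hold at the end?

2762

Start: R = 1080 = 0010000111000.
R = 1080 + (-2785) = -1705 = 1100101010111
R = -1705 − 3823 = -5528; wraps to 2664 = 0101001101000
R = 2664 − (-2766) = 5430; wraps to -2762 = 1010100110110
R = −(-2762) = 2762 = 0101011001010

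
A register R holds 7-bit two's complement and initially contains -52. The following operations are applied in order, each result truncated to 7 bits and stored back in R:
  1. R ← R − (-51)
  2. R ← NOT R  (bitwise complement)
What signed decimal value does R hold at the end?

0

Start: R = -52 = 1001100.
R = -52 − (-51) = -1 = 1111111
R = NOT 1111111 = 0000000 = 0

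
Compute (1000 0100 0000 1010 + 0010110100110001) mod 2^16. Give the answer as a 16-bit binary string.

  1000010000001010
+ 0010110100110001
= 1011000100111011

1011000100111011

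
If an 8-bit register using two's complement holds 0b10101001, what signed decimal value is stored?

-87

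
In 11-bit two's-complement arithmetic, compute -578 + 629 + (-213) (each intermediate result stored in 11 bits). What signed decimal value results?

-162

-578 + 629 = 51 (00000110011)
51 + (-213) = -162 (11101011110)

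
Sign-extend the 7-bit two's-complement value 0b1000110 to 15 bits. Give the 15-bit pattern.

111111111000110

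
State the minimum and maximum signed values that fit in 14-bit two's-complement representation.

min = -8192, max = 8191

Minimum: −2^13 = -8192.
Maximum: 2^13 − 1 = 8191.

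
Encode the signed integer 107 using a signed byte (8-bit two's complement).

107 is non-negative, so write it directly in 8 bits: 01101011.

01101011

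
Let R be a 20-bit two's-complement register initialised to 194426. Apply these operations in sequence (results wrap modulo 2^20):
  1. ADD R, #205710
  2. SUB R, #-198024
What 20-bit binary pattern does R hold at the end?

10010010000010010000

Start: R = 194426 = 00101111011101111010.
R = 194426 + 205710 = 400136 = 01100001101100001000
R = 400136 − (-198024) = 598160; wraps to -450416 = 10010010000010010000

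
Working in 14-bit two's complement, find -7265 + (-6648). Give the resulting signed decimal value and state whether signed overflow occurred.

-7265 → 10001110011111
-6648 → 10011000001000
  10001110011111
+ 10011000001000
= 00100110100111  (discard carry-out 1)
Result 00100110100111: MSB = 0 → value 2471.
Both addends are negative but the stored result is non-negative: signed overflow. The true value -7265 + (-6648) = -13913 lies outside [-8192, 8191].

2471; overflow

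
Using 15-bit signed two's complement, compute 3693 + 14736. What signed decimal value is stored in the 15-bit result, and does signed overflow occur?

-14339; overflow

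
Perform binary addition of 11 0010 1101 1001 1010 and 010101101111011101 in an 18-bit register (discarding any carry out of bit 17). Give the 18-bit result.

001000100101110111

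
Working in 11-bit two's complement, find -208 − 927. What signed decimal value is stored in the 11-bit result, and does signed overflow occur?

913; overflow

-208 → 11100110000
927 → 01110011111
Subtract via negate-and-add: invert 01110011111 + 1 = 10001100001 (i.e. -927).
  11100110000
+ 10001100001
= 01110010001  (discard carry-out 1)
Result 01110010001: MSB = 0 → value 913.
Both addends (after negating the subtrahend) are negative but the stored result is non-negative: signed overflow. The true value -208 − 927 = -1135 lies outside [-1024, 1023].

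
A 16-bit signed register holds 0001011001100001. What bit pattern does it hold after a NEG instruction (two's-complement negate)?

1110100110011111

Invert: 1110100110011110. Add 1: 1110100110011111.
Check: 0001011001100001 = 5729, 1110100110011111 = -5729.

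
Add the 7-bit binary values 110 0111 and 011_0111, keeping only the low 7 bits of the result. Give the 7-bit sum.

  1100111
+ 0110111
= 0011110  (discard carry-out 1)

0011110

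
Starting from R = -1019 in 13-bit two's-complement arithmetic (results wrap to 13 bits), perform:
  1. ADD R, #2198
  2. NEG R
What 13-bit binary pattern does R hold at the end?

Start: R = -1019 = 1110000000101.
R = -1019 + 2198 = 1179 = 0010010011011
R = −(1179) = -1179 = 1101101100101

1101101100101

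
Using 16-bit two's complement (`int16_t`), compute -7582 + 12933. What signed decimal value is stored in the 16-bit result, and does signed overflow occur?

5351; no overflow

-7582 → 1110001001100010
12933 → 0011001010000101
  1110001001100010
+ 0011001010000101
= 0001010011100111  (discard carry-out 1)
Result 0001010011100111: MSB = 0 → value 5351.
Addends have opposite signs, so signed overflow cannot occur.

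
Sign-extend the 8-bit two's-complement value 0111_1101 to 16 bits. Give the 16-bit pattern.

MSB of 01111101 is 0; replicate it into the new high bits.
00000000|01111101 → 0000000001111101 (still 125).

0000000001111101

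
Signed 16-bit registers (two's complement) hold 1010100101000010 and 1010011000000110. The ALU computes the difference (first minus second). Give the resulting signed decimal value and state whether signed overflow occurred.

828; no overflow

1010100101000010 = -22206 (signed)
1010011000000110 = -23034 (signed)
Subtract via negate-and-add: invert 1010011000000110 + 1 = 0101100111111010 (i.e. 23034).
  1010100101000010
+ 0101100111111010
= 0000001100111100  (discard carry-out 1)
Result 0000001100111100: MSB = 0 → value 828.
Addends (after negating the subtrahend) have opposite signs, so signed overflow cannot occur.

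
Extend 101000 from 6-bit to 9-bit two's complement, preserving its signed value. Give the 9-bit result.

MSB of 101000 is 1; replicate it into the new high bits.
111|101000 → 111101000 (still -24).

111101000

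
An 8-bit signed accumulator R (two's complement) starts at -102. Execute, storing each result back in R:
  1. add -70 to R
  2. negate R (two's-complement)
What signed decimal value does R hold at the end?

Start: R = -102 = 10011010.
R = -102 + (-70) = -172; wraps to 84 = 01010100
R = −(84) = -84 = 10101100

-84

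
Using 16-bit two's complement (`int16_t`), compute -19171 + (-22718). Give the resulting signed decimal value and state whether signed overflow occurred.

23647; overflow

-19171 → 1011010100011101
-22718 → 1010011101000010
  1011010100011101
+ 1010011101000010
= 0101110001011111  (discard carry-out 1)
Result 0101110001011111: MSB = 0 → value 23647.
Both addends are negative but the stored result is non-negative: signed overflow. The true value -19171 + (-22718) = -41889 lies outside [-32768, 32767].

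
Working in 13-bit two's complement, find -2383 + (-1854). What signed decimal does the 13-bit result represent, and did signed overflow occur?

-2383 → 1011010110001
-1854 → 1100011000010
  1011010110001
+ 1100011000010
= 0111101110011  (discard carry-out 1)
Result 0111101110011: MSB = 0 → value 3955.
Both addends are negative but the stored result is non-negative: signed overflow. The true value -2383 + (-1854) = -4237 lies outside [-4096, 4095].

3955; overflow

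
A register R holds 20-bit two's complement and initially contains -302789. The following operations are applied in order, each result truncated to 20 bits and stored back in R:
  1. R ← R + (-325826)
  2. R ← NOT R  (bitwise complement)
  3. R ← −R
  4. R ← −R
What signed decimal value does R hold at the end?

Start: R = -302789 = 10110110000100111011.
R = -302789 + (-325826) = -628615; wraps to 419961 = 01100110100001111001
R = NOT 01100110100001111001 = 10011001011110000110 = -419962
R = −(-419962) = 419962 = 01100110100001111010
R = −(419962) = -419962 = 10011001011110000110

-419962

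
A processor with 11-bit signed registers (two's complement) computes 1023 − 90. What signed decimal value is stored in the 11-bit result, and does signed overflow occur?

933; no overflow

1023 → 01111111111
90 → 00001011010
Subtract via negate-and-add: invert 00001011010 + 1 = 11110100110 (i.e. -90).
  01111111111
+ 11110100110
= 01110100101  (discard carry-out 1)
Result 01110100101: MSB = 0 → value 933.
Addends (after negating the subtrahend) have opposite signs, so signed overflow cannot occur.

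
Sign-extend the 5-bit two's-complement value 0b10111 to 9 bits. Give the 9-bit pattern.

111110111

MSB of 10111 is 1; replicate it into the new high bits.
1111|10111 → 111110111 (still -9).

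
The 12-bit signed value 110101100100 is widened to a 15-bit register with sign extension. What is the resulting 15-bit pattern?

111110101100100

MSB of 110101100100 is 1; replicate it into the new high bits.
111|110101100100 → 111110101100100 (still -668).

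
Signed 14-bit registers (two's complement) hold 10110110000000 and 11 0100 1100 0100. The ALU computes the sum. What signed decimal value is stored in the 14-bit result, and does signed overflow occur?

-7612; no overflow

10110110000000 = -4736 (signed)
11 0100 1100 0100 → 11010011000100 = -2876 (signed)
  10110110000000
+ 11010011000100
= 10001001000100  (discard carry-out 1)
Result 10001001000100: MSB = 1 → 8772 − 16384 = -7612.
Both addends are negative and so is the stored result: no signed overflow.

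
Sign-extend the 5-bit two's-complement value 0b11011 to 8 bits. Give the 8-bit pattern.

11111011

MSB of 11011 is 1; replicate it into the new high bits.
111|11011 → 11111011 (still -5).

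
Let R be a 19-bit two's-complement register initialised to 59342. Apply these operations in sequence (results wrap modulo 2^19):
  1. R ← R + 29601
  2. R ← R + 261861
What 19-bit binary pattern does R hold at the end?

1010101101001010100

Start: R = 59342 = 0001110011111001110.
R = 59342 + 29601 = 88943 = 0010101101101101111
R = 88943 + 261861 = 350804; wraps to -173484 = 1010101101001010100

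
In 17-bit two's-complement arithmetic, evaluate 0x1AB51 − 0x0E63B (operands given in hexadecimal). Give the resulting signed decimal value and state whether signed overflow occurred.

0x1AB51 = 11010101101010001 = -21679 (signed)
0x0E63B = 01110011000111011 = 58939 (signed)
Subtract via negate-and-add: invert 01110011000111011 + 1 = 10001100111000101 (i.e. -58939).
  11010101101010001
+ 10001100111000101
= 01100010100010110  (discard carry-out 1)
Result 01100010100010110: MSB = 0 → value 50454.
Both addends (after negating the subtrahend) are negative but the stored result is non-negative: signed overflow. The true value -21679 − 58939 = -80618 lies outside [-65536, 65535].

50454; overflow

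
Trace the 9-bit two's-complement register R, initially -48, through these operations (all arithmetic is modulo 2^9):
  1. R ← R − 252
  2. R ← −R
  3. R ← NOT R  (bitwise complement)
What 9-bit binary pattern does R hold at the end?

011010011

Start: R = -48 = 111010000.
R = -48 − 252 = -300; wraps to 212 = 011010100
R = −(212) = -212 = 100101100
R = NOT 100101100 = 011010011 = 211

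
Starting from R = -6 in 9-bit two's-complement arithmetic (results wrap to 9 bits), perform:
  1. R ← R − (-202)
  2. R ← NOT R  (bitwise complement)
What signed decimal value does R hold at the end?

-197

Start: R = -6 = 111111010.
R = -6 − (-202) = 196 = 011000100
R = NOT 011000100 = 100111011 = -197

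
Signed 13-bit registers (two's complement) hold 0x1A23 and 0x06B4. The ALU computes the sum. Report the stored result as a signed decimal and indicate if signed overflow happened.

0x1A23 = 1101000100011 = -1501 (signed)
0x06B4 = 0011010110100 = 1716 (signed)
  1101000100011
+ 0011010110100
= 0000011010111  (discard carry-out 1)
Result 0000011010111: MSB = 0 → value 215.
Addends have opposite signs, so signed overflow cannot occur.

215; no overflow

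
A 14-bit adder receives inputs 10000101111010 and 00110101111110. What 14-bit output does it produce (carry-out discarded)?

  10000101111010
+ 00110101111110
= 10111011111000

10111011111000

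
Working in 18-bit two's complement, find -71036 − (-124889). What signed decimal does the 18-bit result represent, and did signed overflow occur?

-71036 → 101110101010000100
-124889 → 100001100000100111
Subtract via negate-and-add: invert 100001100000100111 + 1 = 011110011111011001 (i.e. 124889).
  101110101010000100
+ 011110011111011001
= 001101001001011101  (discard carry-out 1)
Result 001101001001011101: MSB = 0 → value 53853.
Addends (after negating the subtrahend) have opposite signs, so signed overflow cannot occur.

53853; no overflow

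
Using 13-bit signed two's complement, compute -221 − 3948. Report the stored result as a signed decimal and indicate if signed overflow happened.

-221 → 1111100100011
3948 → 0111101101100
Subtract via negate-and-add: invert 0111101101100 + 1 = 1000010010100 (i.e. -3948).
  1111100100011
+ 1000010010100
= 0111110110111  (discard carry-out 1)
Result 0111110110111: MSB = 0 → value 4023.
Both addends (after negating the subtrahend) are negative but the stored result is non-negative: signed overflow. The true value -221 − 3948 = -4169 lies outside [-4096, 4095].

4023; overflow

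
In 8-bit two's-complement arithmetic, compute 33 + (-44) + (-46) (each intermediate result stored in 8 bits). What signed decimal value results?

33 + (-44) = -11 (11110101)
-11 + (-46) = -57 (11000111)

-57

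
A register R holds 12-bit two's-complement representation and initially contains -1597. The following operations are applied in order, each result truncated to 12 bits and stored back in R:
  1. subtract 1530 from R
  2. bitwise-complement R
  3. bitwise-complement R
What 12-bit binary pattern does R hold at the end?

001111001001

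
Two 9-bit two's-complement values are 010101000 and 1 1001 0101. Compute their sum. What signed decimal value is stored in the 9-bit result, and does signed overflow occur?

61; no overflow

010101000 = 168 (signed)
1 1001 0101 → 110010101 = -107 (signed)
  010101000
+ 110010101
= 000111101  (discard carry-out 1)
Result 000111101: MSB = 0 → value 61.
Addends have opposite signs, so signed overflow cannot occur.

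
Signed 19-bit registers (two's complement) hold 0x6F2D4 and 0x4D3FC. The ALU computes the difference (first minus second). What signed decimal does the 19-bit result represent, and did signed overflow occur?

138968; no overflow

0x6F2D4 = 1101111001011010100 = -68908 (signed)
0x4D3FC = 1001101001111111100 = -207876 (signed)
Subtract via negate-and-add: invert 1001101001111111100 + 1 = 0110010110000000100 (i.e. 207876).
  1101111001011010100
+ 0110010110000000100
= 0100001111011011000  (discard carry-out 1)
Result 0100001111011011000: MSB = 0 → value 138968.
Addends (after negating the subtrahend) have opposite signs, so signed overflow cannot occur.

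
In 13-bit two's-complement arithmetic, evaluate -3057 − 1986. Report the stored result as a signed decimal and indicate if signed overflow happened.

-3057 → 1010000001111
1986 → 0011111000010
Subtract via negate-and-add: invert 0011111000010 + 1 = 1100000111110 (i.e. -1986).
  1010000001111
+ 1100000111110
= 0110001001101  (discard carry-out 1)
Result 0110001001101: MSB = 0 → value 3149.
Both addends (after negating the subtrahend) are negative but the stored result is non-negative: signed overflow. The true value -3057 − 1986 = -5043 lies outside [-4096, 4095].

3149; overflow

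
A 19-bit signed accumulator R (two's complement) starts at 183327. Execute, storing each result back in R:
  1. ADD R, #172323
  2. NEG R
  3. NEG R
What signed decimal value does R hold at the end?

Start: R = 183327 = 0101100110000011111.
R = 183327 + 172323 = 355650; wraps to -168638 = 1010110110101000010
R = −(-168638) = 168638 = 0101001001010111110
R = −(168638) = -168638 = 1010110110101000010

-168638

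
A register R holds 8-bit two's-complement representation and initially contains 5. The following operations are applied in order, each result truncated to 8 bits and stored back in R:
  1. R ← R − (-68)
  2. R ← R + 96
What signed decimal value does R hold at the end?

Start: R = 5 = 00000101.
R = 5 − (-68) = 73 = 01001001
R = 73 + 96 = 169; wraps to -87 = 10101001

-87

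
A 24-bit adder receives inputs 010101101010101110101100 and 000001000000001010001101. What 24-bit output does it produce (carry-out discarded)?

  010101101010101110101100
+ 000001000000001010001101
= 010110101010111000111001

010110101010111000111001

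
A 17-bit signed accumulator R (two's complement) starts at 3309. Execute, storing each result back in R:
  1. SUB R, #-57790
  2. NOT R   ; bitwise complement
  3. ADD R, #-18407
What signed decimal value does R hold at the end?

51565

Start: R = 3309 = 00000110011101101.
R = 3309 − (-57790) = 61099 = 01110111010101011
R = NOT 01110111010101011 = 10001000101010100 = -61100
R = -61100 + (-18407) = -79507; wraps to 51565 = 01100100101101101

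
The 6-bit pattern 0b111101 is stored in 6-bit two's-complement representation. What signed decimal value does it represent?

-3

MSB is 1, so the value is negative.
Invert: 000010. Add 1: 000011 = 3. So the value is −3.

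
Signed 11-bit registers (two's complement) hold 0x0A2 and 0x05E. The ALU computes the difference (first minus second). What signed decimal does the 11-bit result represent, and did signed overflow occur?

68; no overflow

0x0A2 = 00010100010 = 162 (signed)
0x05E = 00001011110 = 94 (signed)
Subtract via negate-and-add: invert 00001011110 + 1 = 11110100010 (i.e. -94).
  00010100010
+ 11110100010
= 00001000100  (discard carry-out 1)
Result 00001000100: MSB = 0 → value 68.
Addends (after negating the subtrahend) have opposite signs, so signed overflow cannot occur.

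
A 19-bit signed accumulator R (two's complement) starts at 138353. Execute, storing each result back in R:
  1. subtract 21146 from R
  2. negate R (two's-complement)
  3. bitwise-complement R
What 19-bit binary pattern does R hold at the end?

0011100100111010110

Start: R = 138353 = 0100001110001110001.
R = 138353 − 21146 = 117207 = 0011100100111010111
R = −(117207) = -117207 = 1100011011000101001
R = NOT 1100011011000101001 = 0011100100111010110 = 117206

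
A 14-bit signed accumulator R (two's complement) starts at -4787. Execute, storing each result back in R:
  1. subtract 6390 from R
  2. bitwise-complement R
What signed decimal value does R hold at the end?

Start: R = -4787 = 10110101001101.
R = -4787 − 6390 = -11177; wraps to 5207 = 01010001010111
R = NOT 01010001010111 = 10101110101000 = -5208

-5208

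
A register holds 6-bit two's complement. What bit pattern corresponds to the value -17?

101111

|-17| = 17 = 010001 in 6 bits.
Invert the bits: 101110. Add 1: 101111.
Check: 101111 reads as 47 − 64 = -17.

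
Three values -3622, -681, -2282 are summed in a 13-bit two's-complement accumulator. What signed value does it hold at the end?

1607

-3622 + (-681) = -4303 → wraps to 3889 (0111100110001)
3889 + (-2282) = 1607 (0011001000111)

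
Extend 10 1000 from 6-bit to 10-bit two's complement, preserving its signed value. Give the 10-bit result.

MSB of 101000 is 1; replicate it into the new high bits.
1111|101000 → 1111101000 (still -24).

1111101000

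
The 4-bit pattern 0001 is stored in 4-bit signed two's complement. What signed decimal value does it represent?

MSB is 0, so the value is non-negative: 0001 = 1.

1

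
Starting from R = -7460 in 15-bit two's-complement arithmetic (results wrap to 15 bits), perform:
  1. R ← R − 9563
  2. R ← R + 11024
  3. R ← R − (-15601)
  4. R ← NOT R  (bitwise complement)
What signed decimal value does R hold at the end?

-9603

Start: R = -7460 = 110001011011100.
R = -7460 − 9563 = -17023; wraps to 15745 = 011110110000001
R = 15745 + 11024 = 26769; wraps to -5999 = 110100010010001
R = -5999 − (-15601) = 9602 = 010010110000010
R = NOT 010010110000010 = 101101001111101 = -9603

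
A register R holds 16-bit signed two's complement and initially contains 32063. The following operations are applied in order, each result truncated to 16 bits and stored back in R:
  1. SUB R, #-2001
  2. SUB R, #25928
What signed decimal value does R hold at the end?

8136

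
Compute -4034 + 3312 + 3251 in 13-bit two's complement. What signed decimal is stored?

2529

-4034 + 3312 = -722 (1110100101110)
-722 + 3251 = 2529 (0100111100001)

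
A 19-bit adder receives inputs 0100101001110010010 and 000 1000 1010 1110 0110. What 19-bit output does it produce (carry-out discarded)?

0101101111001111000

  0100101001110010010
+ 0001000101011100110
= 0101101111001111000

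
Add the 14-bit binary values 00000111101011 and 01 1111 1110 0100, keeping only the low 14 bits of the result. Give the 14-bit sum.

  00000111101011
+ 01111111100100
= 10000111001111

10000111001111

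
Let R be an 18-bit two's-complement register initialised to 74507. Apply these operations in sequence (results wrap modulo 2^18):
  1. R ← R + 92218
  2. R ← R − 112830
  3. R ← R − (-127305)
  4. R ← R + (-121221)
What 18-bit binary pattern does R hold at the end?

001110101001001011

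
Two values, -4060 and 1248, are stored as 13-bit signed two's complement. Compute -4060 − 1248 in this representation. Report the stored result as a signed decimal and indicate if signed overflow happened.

-4060 → 1000000100100
1248 → 0010011100000
Subtract via negate-and-add: invert 0010011100000 + 1 = 1101100100000 (i.e. -1248).
  1000000100100
+ 1101100100000
= 0101101000100  (discard carry-out 1)
Result 0101101000100: MSB = 0 → value 2884.
Both addends (after negating the subtrahend) are negative but the stored result is non-negative: signed overflow. The true value -4060 − 1248 = -5308 lies outside [-4096, 4095].

2884; overflow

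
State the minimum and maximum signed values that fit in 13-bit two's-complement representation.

min = -4096, max = 4095

Minimum: −2^12 = -4096.
Maximum: 2^12 − 1 = 4095.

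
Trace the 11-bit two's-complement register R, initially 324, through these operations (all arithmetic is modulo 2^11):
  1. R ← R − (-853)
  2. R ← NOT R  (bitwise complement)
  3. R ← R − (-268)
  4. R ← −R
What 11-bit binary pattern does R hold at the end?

01110001110

Start: R = 324 = 00101000100.
R = 324 − (-853) = 1177; wraps to -871 = 10010011001
R = NOT 10010011001 = 01101100110 = 870
R = 870 − (-268) = 1138; wraps to -910 = 10001110010
R = −(-910) = 910 = 01110001110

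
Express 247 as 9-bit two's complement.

011110111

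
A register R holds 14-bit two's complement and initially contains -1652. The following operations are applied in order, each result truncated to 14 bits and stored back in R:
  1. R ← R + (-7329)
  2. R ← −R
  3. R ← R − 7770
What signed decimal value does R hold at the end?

Start: R = -1652 = 11100110001100.
R = -1652 + (-7329) = -8981; wraps to 7403 = 01110011101011
R = −(7403) = -7403 = 10001100010101
R = -7403 − 7770 = -15173; wraps to 1211 = 00010010111011

1211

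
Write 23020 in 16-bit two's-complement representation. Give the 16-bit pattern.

0101100111101100

23020 is non-negative, so write it directly in 16 bits: 0101100111101100.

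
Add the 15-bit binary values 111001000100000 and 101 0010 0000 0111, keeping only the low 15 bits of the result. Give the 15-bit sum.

100010000100111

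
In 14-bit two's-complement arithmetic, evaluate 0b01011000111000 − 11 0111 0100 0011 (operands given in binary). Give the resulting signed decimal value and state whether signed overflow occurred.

7925; no overflow

0b01011000111000 → 01011000111000 = 5688 (signed)
11 0111 0100 0011 → 11011101000011 = -2237 (signed)
Subtract via negate-and-add: invert 11011101000011 + 1 = 00100010111101 (i.e. 2237).
  01011000111000
+ 00100010111101
= 01111011110101
Result 01111011110101: MSB = 0 → value 7925.
Both addends (after negating the subtrahend) are non-negative and so is the stored result: no signed overflow.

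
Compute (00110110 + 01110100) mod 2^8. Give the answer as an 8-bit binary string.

10101010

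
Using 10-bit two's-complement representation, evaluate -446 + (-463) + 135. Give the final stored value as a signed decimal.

250

-446 + (-463) = -909 → wraps to 115 (0001110011)
115 + 135 = 250 (0011111010)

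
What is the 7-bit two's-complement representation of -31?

|-31| = 31 = 0011111 in 7 bits.
Invert the bits: 1100000. Add 1: 1100001.

1100001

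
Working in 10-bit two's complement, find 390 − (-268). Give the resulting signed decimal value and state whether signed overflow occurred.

-366; overflow

390 → 0110000110
-268 → 1011110100
Subtract via negate-and-add: invert 1011110100 + 1 = 0100001100 (i.e. 268).
  0110000110
+ 0100001100
= 1010010010
Result 1010010010: MSB = 1 → 658 − 1024 = -366.
Both addends (after negating the subtrahend) are non-negative but the stored result is negative: signed overflow. The true value 390 − (-268) = 658 lies outside [-512, 511].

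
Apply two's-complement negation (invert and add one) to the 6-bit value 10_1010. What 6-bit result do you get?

Invert: 010101. Add 1: 010110.
Check: 101010 = -22, 010110 = 22.

010110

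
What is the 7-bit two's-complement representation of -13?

1110011

|-13| = 13 = 0001101 in 7 bits.
Invert the bits: 1110010. Add 1: 1110011.
Check: 1110011 reads as 115 − 128 = -13.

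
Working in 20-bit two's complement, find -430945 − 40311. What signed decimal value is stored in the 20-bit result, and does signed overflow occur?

-430945 → 10010110110010011111
40311 → 00001001110101110111
Subtract via negate-and-add: invert 00001001110101110111 + 1 = 11110110001010001001 (i.e. -40311).
  10010110110010011111
+ 11110110001010001001
= 10001100111100101000  (discard carry-out 1)
Result 10001100111100101000: MSB = 1 → 577320 − 1048576 = -471256.
Both addends (after negating the subtrahend) are negative and so is the stored result: no signed overflow.

-471256; no overflow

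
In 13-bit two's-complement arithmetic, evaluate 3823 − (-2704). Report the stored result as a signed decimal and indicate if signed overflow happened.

-1665; overflow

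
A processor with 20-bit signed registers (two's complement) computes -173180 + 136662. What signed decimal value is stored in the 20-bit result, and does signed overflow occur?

-173180 → 11010101101110000100
136662 → 00100001010111010110
  11010101101110000100
+ 00100001010111010110
= 11110111000101011010
Result 11110111000101011010: MSB = 1 → 1012058 − 1048576 = -36518.
Addends have opposite signs, so signed overflow cannot occur.

-36518; no overflow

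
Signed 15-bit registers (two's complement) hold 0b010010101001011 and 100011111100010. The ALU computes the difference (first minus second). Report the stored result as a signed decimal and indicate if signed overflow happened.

-8855; overflow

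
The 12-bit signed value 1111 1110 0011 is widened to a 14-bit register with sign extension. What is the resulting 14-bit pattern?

MSB of 111111100011 is 1; replicate it into the new high bits.
11|111111100011 → 11111111100011 (still -29).

11111111100011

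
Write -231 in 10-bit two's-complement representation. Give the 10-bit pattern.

|-231| = 231 = 0011100111 in 10 bits.
Invert the bits: 1100011000. Add 1: 1100011001.

1100011001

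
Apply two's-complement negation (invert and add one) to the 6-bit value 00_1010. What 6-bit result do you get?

110110

Invert: 110101. Add 1: 110110.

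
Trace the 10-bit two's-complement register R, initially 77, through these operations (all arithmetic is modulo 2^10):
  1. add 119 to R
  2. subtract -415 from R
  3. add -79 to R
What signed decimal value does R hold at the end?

-492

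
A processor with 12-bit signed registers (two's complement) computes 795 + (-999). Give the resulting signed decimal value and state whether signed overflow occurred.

-204; no overflow

795 → 001100011011
-999 → 110000011001
  001100011011
+ 110000011001
= 111100110100
Result 111100110100: MSB = 1 → 3892 − 4096 = -204.
Addends have opposite signs, so signed overflow cannot occur.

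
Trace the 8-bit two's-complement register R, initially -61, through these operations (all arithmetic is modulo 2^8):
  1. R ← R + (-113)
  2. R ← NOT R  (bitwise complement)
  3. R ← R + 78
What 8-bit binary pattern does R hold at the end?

11111011

Start: R = -61 = 11000011.
R = -61 + (-113) = -174; wraps to 82 = 01010010
R = NOT 01010010 = 10101101 = -83
R = -83 + 78 = -5 = 11111011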